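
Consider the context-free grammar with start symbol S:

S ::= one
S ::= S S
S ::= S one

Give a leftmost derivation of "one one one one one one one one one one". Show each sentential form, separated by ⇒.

S ⇒ S S ⇒ one S ⇒ one S S ⇒ one one S ⇒ one one S one ⇒ one one S one one ⇒ one one S S one one ⇒ one one S one S one one ⇒ one one S S one S one one ⇒ one one S one S one S one one ⇒ one one S one one S one S one one ⇒ one one one one one S one S one one ⇒ one one one one one one one S one one ⇒ one one one one one one one one one one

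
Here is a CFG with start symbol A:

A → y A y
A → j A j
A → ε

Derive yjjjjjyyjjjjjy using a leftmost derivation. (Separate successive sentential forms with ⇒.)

A ⇒ yAy ⇒ yjAjy ⇒ yjjAjjy ⇒ yjjjAjjjy ⇒ yjjjjAjjjjy ⇒ yjjjjjAjjjjjy ⇒ yjjjjjyAyjjjjjy ⇒ yjjjjjyyjjjjjy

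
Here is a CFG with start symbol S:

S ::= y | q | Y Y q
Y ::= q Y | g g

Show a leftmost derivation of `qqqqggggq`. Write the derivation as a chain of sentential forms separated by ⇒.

S ⇒ YYq   [S ::= Y Y q]
YYq ⇒ qYYq   [Y ::= q Y]
qYYq ⇒ qqYYq   [Y ::= q Y]
qqYYq ⇒ qqqYYq   [Y ::= q Y]
qqqYYq ⇒ qqqqYYq   [Y ::= q Y]
qqqqYYq ⇒ qqqqggYq   [Y ::= g g]
qqqqggYq ⇒ qqqqggggq   [Y ::= g g]

S ⇒ YYq ⇒ qYYq ⇒ qqYYq ⇒ qqqYYq ⇒ qqqqYYq ⇒ qqqqggYq ⇒ qqqqggggq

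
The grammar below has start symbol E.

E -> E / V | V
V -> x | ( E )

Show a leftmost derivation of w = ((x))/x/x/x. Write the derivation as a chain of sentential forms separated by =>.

E => E/V   [E -> E / V]
E/V => E/V/V   [E -> E / V]
E/V/V => E/V/V/V   [E -> E / V]
E/V/V/V => V/V/V/V   [E -> V]
V/V/V/V => (E)/V/V/V   [V -> ( E )]
(E)/V/V/V => (V)/V/V/V   [E -> V]
(V)/V/V/V => ((E))/V/V/V   [V -> ( E )]
((E))/V/V/V => ((V))/V/V/V   [E -> V]
((V))/V/V/V => ((x))/V/V/V   [V -> x]
((x))/V/V/V => ((x))/x/V/V   [V -> x]
((x))/x/V/V => ((x))/x/x/V   [V -> x]
((x))/x/x/V => ((x))/x/x/x   [V -> x]

E => E/V => E/V/V => E/V/V/V => V/V/V/V => (E)/V/V/V => (V)/V/V/V => ((E))/V/V/V => ((V))/V/V/V => ((x))/V/V/V => ((x))/x/V/V => ((x))/x/x/V => ((x))/x/x/x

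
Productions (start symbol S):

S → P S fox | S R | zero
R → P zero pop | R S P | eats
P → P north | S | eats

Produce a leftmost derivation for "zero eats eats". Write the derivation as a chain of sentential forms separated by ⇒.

S ⇒ S R   [S → S R]
S R ⇒ S R R   [S → S R]
S R R ⇒ zero R R   [S → zero]
zero R R ⇒ zero eats R   [R → eats]
zero eats R ⇒ zero eats eats   [R → eats]

S ⇒ S R ⇒ S R R ⇒ zero R R ⇒ zero eats R ⇒ zero eats eats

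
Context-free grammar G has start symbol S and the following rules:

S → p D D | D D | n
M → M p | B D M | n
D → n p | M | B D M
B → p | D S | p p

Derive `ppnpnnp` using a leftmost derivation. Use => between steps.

S => DD => BDMD => ppDMD => ppnpMD => ppnpnD => ppnpnnp

S => DD   [S → D D]
DD => BDMD   [D → B D M]
BDMD => ppDMD   [B → p p]
ppDMD => ppnpMD   [D → n p]
ppnpMD => ppnpnD   [M → n]
ppnpnD => ppnpnnp   [D → n p]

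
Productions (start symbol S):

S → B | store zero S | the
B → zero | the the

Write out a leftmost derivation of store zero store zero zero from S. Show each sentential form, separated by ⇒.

S ⇒ store zero S   [S → store zero S]
store zero S ⇒ store zero store zero S   [S → store zero S]
store zero store zero S ⇒ store zero store zero B   [S → B]
store zero store zero B ⇒ store zero store zero zero   [B → zero]

S ⇒ store zero S ⇒ store zero store zero S ⇒ store zero store zero B ⇒ store zero store zero zero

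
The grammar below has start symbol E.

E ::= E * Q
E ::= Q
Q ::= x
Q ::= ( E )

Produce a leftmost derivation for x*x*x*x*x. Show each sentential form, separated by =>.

E => E*Q   [E ::= E * Q]
E*Q => E*Q*Q   [E ::= E * Q]
E*Q*Q => E*Q*Q*Q   [E ::= E * Q]
E*Q*Q*Q => E*Q*Q*Q*Q   [E ::= E * Q]
E*Q*Q*Q*Q => Q*Q*Q*Q*Q   [E ::= Q]
Q*Q*Q*Q*Q => x*Q*Q*Q*Q   [Q ::= x]
x*Q*Q*Q*Q => x*x*Q*Q*Q   [Q ::= x]
x*x*Q*Q*Q => x*x*x*Q*Q   [Q ::= x]
x*x*x*Q*Q => x*x*x*x*Q   [Q ::= x]
x*x*x*x*Q => x*x*x*x*x   [Q ::= x]

E => E*Q => E*Q*Q => E*Q*Q*Q => E*Q*Q*Q*Q => Q*Q*Q*Q*Q => x*Q*Q*Q*Q => x*x*Q*Q*Q => x*x*x*Q*Q => x*x*x*x*Q => x*x*x*x*x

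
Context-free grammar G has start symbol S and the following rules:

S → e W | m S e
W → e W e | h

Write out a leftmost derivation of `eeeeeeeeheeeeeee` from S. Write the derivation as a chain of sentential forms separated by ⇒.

S ⇒ eW   [S → e W]
eW ⇒ eeWe   [W → e W e]
eeWe ⇒ eeeWee   [W → e W e]
eeeWee ⇒ eeeeWeee   [W → e W e]
eeeeWeee ⇒ eeeeeWeeee   [W → e W e]
eeeeeWeeee ⇒ eeeeeeWeeeee   [W → e W e]
eeeeeeWeeeee ⇒ eeeeeeeWeeeeee   [W → e W e]
eeeeeeeWeeeeee ⇒ eeeeeeeeWeeeeeee   [W → e W e]
eeeeeeeeWeeeeeee ⇒ eeeeeeeeheeeeeee   [W → h]

S ⇒ eW ⇒ eeWe ⇒ eeeWee ⇒ eeeeWeee ⇒ eeeeeWeeee ⇒ eeeeeeWeeeee ⇒ eeeeeeeWeeeeee ⇒ eeeeeeeeWeeeeeee ⇒ eeeeeeeeheeeeeee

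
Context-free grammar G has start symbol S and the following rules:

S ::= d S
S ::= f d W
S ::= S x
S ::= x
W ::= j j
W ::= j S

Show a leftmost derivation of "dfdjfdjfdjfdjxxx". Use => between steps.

S => dS => dfdW => dfdjS => dfdjSx => dfdjfdWx => dfdjfdjSx => dfdjfdjfdWx => dfdjfdjfdjSx => dfdjfdjfdjSxx => dfdjfdjfdjfdWxx => dfdjfdjfdjfdjSxx => dfdjfdjfdjfdjxxx

S => dS   [S ::= d S]
dS => dfdW   [S ::= f d W]
dfdW => dfdjS   [W ::= j S]
dfdjS => dfdjSx   [S ::= S x]
dfdjSx => dfdjfdWx   [S ::= f d W]
dfdjfdWx => dfdjfdjSx   [W ::= j S]
dfdjfdjSx => dfdjfdjfdWx   [S ::= f d W]
dfdjfdjfdWx => dfdjfdjfdjSx   [W ::= j S]
dfdjfdjfdjSx => dfdjfdjfdjSxx   [S ::= S x]
dfdjfdjfdjSxx => dfdjfdjfdjfdWxx   [S ::= f d W]
dfdjfdjfdjfdWxx => dfdjfdjfdjfdjSxx   [W ::= j S]
dfdjfdjfdjfdjSxx => dfdjfdjfdjfdjxxx   [S ::= x]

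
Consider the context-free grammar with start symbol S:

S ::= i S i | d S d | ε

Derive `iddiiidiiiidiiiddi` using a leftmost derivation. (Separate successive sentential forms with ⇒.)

S ⇒ iSi   [S ::= i S i]
iSi ⇒ idSdi   [S ::= d S d]
idSdi ⇒ iddSddi   [S ::= d S d]
iddSddi ⇒ iddiSiddi   [S ::= i S i]
iddiSiddi ⇒ iddiiSiiddi   [S ::= i S i]
iddiiSiiddi ⇒ iddiiiSiiiddi   [S ::= i S i]
iddiiiSiiiddi ⇒ iddiiidSdiiiddi   [S ::= d S d]
iddiiidSdiiiddi ⇒ iddiiidiSidiiiddi   [S ::= i S i]
iddiiidiSidiiiddi ⇒ iddiiidiiSiidiiiddi   [S ::= i S i]
iddiiidiiSiidiiiddi ⇒ iddiiidiiiidiiiddi   [S ::= ε]

S⇒iSi⇒idSdi⇒iddSddi⇒iddiSiddi⇒iddiiSiiddi⇒iddiiiSiiiddi⇒iddiiidSdiiiddi⇒iddiiidiSidiiiddi⇒iddiiidiiSiidiiiddi⇒iddiiidiiiidiiiddi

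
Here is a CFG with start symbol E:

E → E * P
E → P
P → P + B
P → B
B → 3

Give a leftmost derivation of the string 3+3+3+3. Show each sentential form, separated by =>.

E => P => P+B => P+B+B => P+B+B+B => B+B+B+B => 3+B+B+B => 3+3+B+B => 3+3+3+B => 3+3+3+3

E => P   [E → P]
P => P+B   [P → P + B]
P+B => P+B+B   [P → P + B]
P+B+B => P+B+B+B   [P → P + B]
P+B+B+B => B+B+B+B   [P → B]
B+B+B+B => 3+B+B+B   [B → 3]
3+B+B+B => 3+3+B+B   [B → 3]
3+3+B+B => 3+3+3+B   [B → 3]
3+3+3+B => 3+3+3+3   [B → 3]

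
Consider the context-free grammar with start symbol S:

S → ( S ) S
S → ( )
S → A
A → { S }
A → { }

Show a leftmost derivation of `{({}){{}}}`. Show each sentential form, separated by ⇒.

S⇒A⇒{S}⇒{(S)S}⇒{(A)S}⇒{({})S}⇒{({})A}⇒{({}){S}}⇒{({}){A}}⇒{({}){{}}}

S ⇒ A   [S → A]
A ⇒ {S}   [A → { S }]
{S} ⇒ {(S)S}   [S → ( S ) S]
{(S)S} ⇒ {(A)S}   [S → A]
{(A)S} ⇒ {({})S}   [A → { }]
{({})S} ⇒ {({})A}   [S → A]
{({})A} ⇒ {({}){S}}   [A → { S }]
{({}){S}} ⇒ {({}){A}}   [S → A]
{({}){A}} ⇒ {({}){{}}}   [A → { }]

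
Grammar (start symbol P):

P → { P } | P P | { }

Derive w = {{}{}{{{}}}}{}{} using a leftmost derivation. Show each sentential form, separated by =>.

P=>PP=>PPP=>{P}PP=>{PP}PP=>{PPP}PP=>{{}PP}PP=>{{}{}P}PP=>{{}{}{P}}PP=>{{}{}{{P}}}PP=>{{}{}{{{}}}}PP=>{{}{}{{{}}}}{}P=>{{}{}{{{}}}}{}{}

P => PP   [P → P P]
PP => PPP   [P → P P]
PPP => {P}PP   [P → { P }]
{P}PP => {PP}PP   [P → P P]
{PP}PP => {PPP}PP   [P → P P]
{PPP}PP => {{}PP}PP   [P → { }]
{{}PP}PP => {{}{}P}PP   [P → { }]
{{}{}P}PP => {{}{}{P}}PP   [P → { P }]
{{}{}{P}}PP => {{}{}{{P}}}PP   [P → { P }]
{{}{}{{P}}}PP => {{}{}{{{}}}}PP   [P → { }]
{{}{}{{{}}}}PP => {{}{}{{{}}}}{}P   [P → { }]
{{}{}{{{}}}}{}P => {{}{}{{{}}}}{}{}   [P → { }]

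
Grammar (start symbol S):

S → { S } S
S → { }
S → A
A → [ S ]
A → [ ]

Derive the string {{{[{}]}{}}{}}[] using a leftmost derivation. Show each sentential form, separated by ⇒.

S ⇒ {S}S ⇒ {{S}S}S ⇒ {{{S}S}S}S ⇒ {{{A}S}S}S ⇒ {{{[S]}S}S}S ⇒ {{{[{}]}S}S}S ⇒ {{{[{}]}{}}S}S ⇒ {{{[{}]}{}}{}}S ⇒ {{{[{}]}{}}{}}A ⇒ {{{[{}]}{}}{}}[]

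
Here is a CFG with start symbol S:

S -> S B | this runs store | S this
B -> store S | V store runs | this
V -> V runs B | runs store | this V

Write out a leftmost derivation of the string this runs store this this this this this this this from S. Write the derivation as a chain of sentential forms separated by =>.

S => S this => S this this => S this this this => S this this this this => S this this this this this => S this this this this this this => S B this this this this this this => this runs store B this this this this this this => this runs store this this this this this this this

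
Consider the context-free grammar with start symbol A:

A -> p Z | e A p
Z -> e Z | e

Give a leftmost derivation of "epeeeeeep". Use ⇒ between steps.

A ⇒ eAp   [A -> e A p]
eAp ⇒ epZp   [A -> p Z]
epZp ⇒ epeZp   [Z -> e Z]
epeZp ⇒ epeeZp   [Z -> e Z]
epeeZp ⇒ epeeeZp   [Z -> e Z]
epeeeZp ⇒ epeeeeZp   [Z -> e Z]
epeeeeZp ⇒ epeeeeeZp   [Z -> e Z]
epeeeeeZp ⇒ epeeeeeep   [Z -> e]

A ⇒ eAp ⇒ epZp ⇒ epeZp ⇒ epeeZp ⇒ epeeeZp ⇒ epeeeeZp ⇒ epeeeeeZp ⇒ epeeeeeep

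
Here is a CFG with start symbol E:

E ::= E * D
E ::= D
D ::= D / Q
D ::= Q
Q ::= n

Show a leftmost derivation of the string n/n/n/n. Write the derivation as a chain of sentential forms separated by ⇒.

E ⇒ D ⇒ D/Q ⇒ D/Q/Q ⇒ D/Q/Q/Q ⇒ Q/Q/Q/Q ⇒ n/Q/Q/Q ⇒ n/n/Q/Q ⇒ n/n/n/Q ⇒ n/n/n/n

E ⇒ D   [E ::= D]
D ⇒ D/Q   [D ::= D / Q]
D/Q ⇒ D/Q/Q   [D ::= D / Q]
D/Q/Q ⇒ D/Q/Q/Q   [D ::= D / Q]
D/Q/Q/Q ⇒ Q/Q/Q/Q   [D ::= Q]
Q/Q/Q/Q ⇒ n/Q/Q/Q   [Q ::= n]
n/Q/Q/Q ⇒ n/n/Q/Q   [Q ::= n]
n/n/Q/Q ⇒ n/n/n/Q   [Q ::= n]
n/n/n/Q ⇒ n/n/n/n   [Q ::= n]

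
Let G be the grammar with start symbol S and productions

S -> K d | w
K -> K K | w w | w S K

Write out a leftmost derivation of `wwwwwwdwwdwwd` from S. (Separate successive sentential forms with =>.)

S=>Kd=>wSKd=>wKdKd=>wwSKdKd=>wwKdKdKd=>wwwSKdKdKd=>wwwwKdKdKd=>wwwwwwdKdKd=>wwwwwwdwwdKd=>wwwwwwdwwdwwd

S => Kd   [S -> K d]
Kd => wSKd   [K -> w S K]
wSKd => wKdKd   [S -> K d]
wKdKd => wwSKdKd   [K -> w S K]
wwSKdKd => wwKdKdKd   [S -> K d]
wwKdKdKd => wwwSKdKdKd   [K -> w S K]
wwwSKdKdKd => wwwwKdKdKd   [S -> w]
wwwwKdKdKd => wwwwwwdKdKd   [K -> w w]
wwwwwwdKdKd => wwwwwwdwwdKd   [K -> w w]
wwwwwwdwwdKd => wwwwwwdwwdwwd   [K -> w w]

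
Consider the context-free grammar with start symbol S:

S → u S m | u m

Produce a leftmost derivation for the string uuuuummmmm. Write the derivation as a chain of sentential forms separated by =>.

S => uSm   [S → u S m]
uSm => uuSmm   [S → u S m]
uuSmm => uuuSmmm   [S → u S m]
uuuSmmm => uuuuSmmmm   [S → u S m]
uuuuSmmmm => uuuuummmmm   [S → u m]

S => uSm => uuSmm => uuuSmmm => uuuuSmmmm => uuuuummmmm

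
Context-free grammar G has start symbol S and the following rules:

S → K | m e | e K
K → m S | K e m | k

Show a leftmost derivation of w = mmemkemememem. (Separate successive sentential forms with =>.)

S=>K=>Kem=>Kemem=>mSemem=>mKemem=>mKememem=>mmSememem=>mmeKememem=>mmemSememem=>mmemKememem=>mmemKemememem=>mmemkemememem

S => K   [S → K]
K => Kem   [K → K e m]
Kem => Kemem   [K → K e m]
Kemem => mSemem   [K → m S]
mSemem => mKemem   [S → K]
mKemem => mKememem   [K → K e m]
mKememem => mmSememem   [K → m S]
mmSememem => mmeKememem   [S → e K]
mmeKememem => mmemSememem   [K → m S]
mmemSememem => mmemKememem   [S → K]
mmemKememem => mmemKemememem   [K → K e m]
mmemKemememem => mmemkemememem   [K → k]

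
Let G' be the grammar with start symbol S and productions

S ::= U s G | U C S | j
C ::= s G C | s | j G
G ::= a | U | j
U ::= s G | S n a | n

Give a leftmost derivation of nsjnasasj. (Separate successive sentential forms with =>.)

S=>UCS=>SnaCS=>UsGnaCS=>nsGnaCS=>nsjnaCS=>nsjnasGCS=>nsjnasaCS=>nsjnasasS=>nsjnasasj

S => UCS   [S ::= U C S]
UCS => SnaCS   [U ::= S n a]
SnaCS => UsGnaCS   [S ::= U s G]
UsGnaCS => nsGnaCS   [U ::= n]
nsGnaCS => nsjnaCS   [G ::= j]
nsjnaCS => nsjnasGCS   [C ::= s G C]
nsjnasGCS => nsjnasaCS   [G ::= a]
nsjnasaCS => nsjnasasS   [C ::= s]
nsjnasasS => nsjnasasj   [S ::= j]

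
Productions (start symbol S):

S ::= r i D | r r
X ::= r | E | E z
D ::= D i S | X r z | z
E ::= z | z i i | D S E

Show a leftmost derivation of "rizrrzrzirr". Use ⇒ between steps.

S ⇒ riD   [S ::= r i D]
riD ⇒ riDiS   [D ::= D i S]
riDiS ⇒ riXrziS   [D ::= X r z]
riXrziS ⇒ riErziS   [X ::= E]
riErziS ⇒ riDSErziS   [E ::= D S E]
riDSErziS ⇒ rizSErziS   [D ::= z]
rizSErziS ⇒ rizrrErziS   [S ::= r r]
rizrrErziS ⇒ rizrrzrziS   [E ::= z]
rizrrzrziS ⇒ rizrrzrzirr   [S ::= r r]

S ⇒ riD ⇒ riDiS ⇒ riXrziS ⇒ riErziS ⇒ riDSErziS ⇒ rizSErziS ⇒ rizrrErziS ⇒ rizrrzrziS ⇒ rizrrzrzirr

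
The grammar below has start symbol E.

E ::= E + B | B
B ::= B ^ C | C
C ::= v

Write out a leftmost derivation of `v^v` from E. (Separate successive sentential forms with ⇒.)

E ⇒ B ⇒ B^C ⇒ C^C ⇒ v^C ⇒ v^v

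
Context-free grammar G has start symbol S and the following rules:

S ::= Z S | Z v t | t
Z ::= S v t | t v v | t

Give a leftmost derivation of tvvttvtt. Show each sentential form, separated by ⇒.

S ⇒ ZS ⇒ tvvS ⇒ tvvZS ⇒ tvvtS ⇒ tvvtZS ⇒ tvvtSvtS ⇒ tvvttvtS ⇒ tvvttvtt

S ⇒ ZS   [S ::= Z S]
ZS ⇒ tvvS   [Z ::= t v v]
tvvS ⇒ tvvZS   [S ::= Z S]
tvvZS ⇒ tvvtS   [Z ::= t]
tvvtS ⇒ tvvtZS   [S ::= Z S]
tvvtZS ⇒ tvvtSvtS   [Z ::= S v t]
tvvtSvtS ⇒ tvvttvtS   [S ::= t]
tvvttvtS ⇒ tvvttvtt   [S ::= t]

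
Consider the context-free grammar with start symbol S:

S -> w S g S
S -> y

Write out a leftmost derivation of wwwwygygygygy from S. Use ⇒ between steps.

S ⇒ wSgS ⇒ wwSgSgS ⇒ wwwSgSgSgS ⇒ wwwwSgSgSgSgS ⇒ wwwwygSgSgSgS ⇒ wwwwygygSgSgS ⇒ wwwwygygygSgS ⇒ wwwwygygygygS ⇒ wwwwygygygygy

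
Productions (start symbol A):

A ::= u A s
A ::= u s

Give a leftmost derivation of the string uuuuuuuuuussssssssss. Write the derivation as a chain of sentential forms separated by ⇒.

A⇒uAs⇒uuAss⇒uuuAsss⇒uuuuAssss⇒uuuuuAsssss⇒uuuuuuAssssss⇒uuuuuuuAsssssss⇒uuuuuuuuAssssssss⇒uuuuuuuuuAsssssssss⇒uuuuuuuuuussssssssss

A ⇒ uAs   [A ::= u A s]
uAs ⇒ uuAss   [A ::= u A s]
uuAss ⇒ uuuAsss   [A ::= u A s]
uuuAsss ⇒ uuuuAssss   [A ::= u A s]
uuuuAssss ⇒ uuuuuAsssss   [A ::= u A s]
uuuuuAsssss ⇒ uuuuuuAssssss   [A ::= u A s]
uuuuuuAssssss ⇒ uuuuuuuAsssssss   [A ::= u A s]
uuuuuuuAsssssss ⇒ uuuuuuuuAssssssss   [A ::= u A s]
uuuuuuuuAssssssss ⇒ uuuuuuuuuAsssssssss   [A ::= u A s]
uuuuuuuuuAsssssssss ⇒ uuuuuuuuuussssssssss   [A ::= u s]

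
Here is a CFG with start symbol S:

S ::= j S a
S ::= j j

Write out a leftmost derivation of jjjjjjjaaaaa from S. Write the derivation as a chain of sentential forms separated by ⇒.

S ⇒ jSa   [S ::= j S a]
jSa ⇒ jjSaa   [S ::= j S a]
jjSaa ⇒ jjjSaaa   [S ::= j S a]
jjjSaaa ⇒ jjjjSaaaa   [S ::= j S a]
jjjjSaaaa ⇒ jjjjjSaaaaa   [S ::= j S a]
jjjjjSaaaaa ⇒ jjjjjjjaaaaa   [S ::= j j]

S ⇒ jSa ⇒ jjSaa ⇒ jjjSaaa ⇒ jjjjSaaaa ⇒ jjjjjSaaaaa ⇒ jjjjjjjaaaaa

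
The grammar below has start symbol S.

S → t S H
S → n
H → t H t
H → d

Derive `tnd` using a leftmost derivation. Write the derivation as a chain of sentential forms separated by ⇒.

S⇒tSH⇒tnH⇒tnd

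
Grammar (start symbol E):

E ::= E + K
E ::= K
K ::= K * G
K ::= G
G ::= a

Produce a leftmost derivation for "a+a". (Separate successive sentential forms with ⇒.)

E ⇒ E+K   [E ::= E + K]
E+K ⇒ K+K   [E ::= K]
K+K ⇒ G+K   [K ::= G]
G+K ⇒ a+K   [G ::= a]
a+K ⇒ a+G   [K ::= G]
a+G ⇒ a+a   [G ::= a]

E⇒E+K⇒K+K⇒G+K⇒a+K⇒a+G⇒a+a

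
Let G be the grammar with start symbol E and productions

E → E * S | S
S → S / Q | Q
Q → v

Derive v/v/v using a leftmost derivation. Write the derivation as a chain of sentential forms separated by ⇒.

E ⇒ S   [E → S]
S ⇒ S/Q   [S → S / Q]
S/Q ⇒ S/Q/Q   [S → S / Q]
S/Q/Q ⇒ Q/Q/Q   [S → Q]
Q/Q/Q ⇒ v/Q/Q   [Q → v]
v/Q/Q ⇒ v/v/Q   [Q → v]
v/v/Q ⇒ v/v/v   [Q → v]

E ⇒ S ⇒ S/Q ⇒ S/Q/Q ⇒ Q/Q/Q ⇒ v/Q/Q ⇒ v/v/Q ⇒ v/v/v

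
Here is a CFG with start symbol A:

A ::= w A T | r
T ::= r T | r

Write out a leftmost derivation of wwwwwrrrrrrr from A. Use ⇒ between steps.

A ⇒ wAT   [A ::= w A T]
wAT ⇒ wwATT   [A ::= w A T]
wwATT ⇒ wwwATTT   [A ::= w A T]
wwwATTT ⇒ wwwwATTTT   [A ::= w A T]
wwwwATTTT ⇒ wwwwwATTTTT   [A ::= w A T]
wwwwwATTTTT ⇒ wwwwwrTTTTT   [A ::= r]
wwwwwrTTTTT ⇒ wwwwwrrTTTTT   [T ::= r T]
wwwwwrrTTTTT ⇒ wwwwwrrrTTTT   [T ::= r]
wwwwwrrrTTTT ⇒ wwwwwrrrrTTT   [T ::= r]
wwwwwrrrrTTT ⇒ wwwwwrrrrrTT   [T ::= r]
wwwwwrrrrrTT ⇒ wwwwwrrrrrrT   [T ::= r]
wwwwwrrrrrrT ⇒ wwwwwrrrrrrr   [T ::= r]

A ⇒ wAT ⇒ wwATT ⇒ wwwATTT ⇒ wwwwATTTT ⇒ wwwwwATTTTT ⇒ wwwwwrTTTTT ⇒ wwwwwrrTTTTT ⇒ wwwwwrrrTTTT ⇒ wwwwwrrrrTTT ⇒ wwwwwrrrrrTT ⇒ wwwwwrrrrrrT ⇒ wwwwwrrrrrrr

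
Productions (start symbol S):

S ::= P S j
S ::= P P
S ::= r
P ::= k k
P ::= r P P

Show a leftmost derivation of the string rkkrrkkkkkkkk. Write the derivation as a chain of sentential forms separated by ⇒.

S ⇒ PP   [S ::= P P]
PP ⇒ rPPP   [P ::= r P P]
rPPP ⇒ rkkPP   [P ::= k k]
rkkPP ⇒ rkkrPPP   [P ::= r P P]
rkkrPPP ⇒ rkkrrPPPP   [P ::= r P P]
rkkrrPPPP ⇒ rkkrrkkPPP   [P ::= k k]
rkkrrkkPPP ⇒ rkkrrkkkkPP   [P ::= k k]
rkkrrkkkkPP ⇒ rkkrrkkkkkkP   [P ::= k k]
rkkrrkkkkkkP ⇒ rkkrrkkkkkkkk   [P ::= k k]

S ⇒ PP ⇒ rPPP ⇒ rkkPP ⇒ rkkrPPP ⇒ rkkrrPPPP ⇒ rkkrrkkPPP ⇒ rkkrrkkkkPP ⇒ rkkrrkkkkkkP ⇒ rkkrrkkkkkkkk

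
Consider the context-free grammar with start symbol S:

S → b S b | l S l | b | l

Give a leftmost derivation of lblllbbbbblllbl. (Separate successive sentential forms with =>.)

S=>lSl=>lbSbl=>lblSlbl=>lbllSllbl=>lblllSlllbl=>lblllbSblllbl=>lblllbbSbblllbl=>lblllbbbbblllbl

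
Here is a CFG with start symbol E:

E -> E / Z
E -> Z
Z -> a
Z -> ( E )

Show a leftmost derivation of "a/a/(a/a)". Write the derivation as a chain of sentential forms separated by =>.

E => E/Z => E/Z/Z => Z/Z/Z => a/Z/Z => a/a/Z => a/a/(E) => a/a/(E/Z) => a/a/(Z/Z) => a/a/(a/Z) => a/a/(a/a)

E => E/Z   [E -> E / Z]
E/Z => E/Z/Z   [E -> E / Z]
E/Z/Z => Z/Z/Z   [E -> Z]
Z/Z/Z => a/Z/Z   [Z -> a]
a/Z/Z => a/a/Z   [Z -> a]
a/a/Z => a/a/(E)   [Z -> ( E )]
a/a/(E) => a/a/(E/Z)   [E -> E / Z]
a/a/(E/Z) => a/a/(Z/Z)   [E -> Z]
a/a/(Z/Z) => a/a/(a/Z)   [Z -> a]
a/a/(a/Z) => a/a/(a/a)   [Z -> a]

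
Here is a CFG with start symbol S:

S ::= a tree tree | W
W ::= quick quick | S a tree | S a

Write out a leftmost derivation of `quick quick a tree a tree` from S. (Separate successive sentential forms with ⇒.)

S ⇒ W ⇒ S a tree ⇒ W a tree ⇒ S a tree a tree ⇒ W a tree a tree ⇒ quick quick a tree a tree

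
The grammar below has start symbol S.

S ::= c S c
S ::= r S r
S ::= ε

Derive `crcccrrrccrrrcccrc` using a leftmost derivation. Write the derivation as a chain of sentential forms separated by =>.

S=>cSc=>crSrc=>crcScrc=>crccSccrc=>crcccScccrc=>crcccrSrcccrc=>crcccrrSrrcccrc=>crcccrrrSrrrcccrc=>crcccrrrcScrrrcccrc=>crcccrrrccrrrcccrc

S => cSc   [S ::= c S c]
cSc => crSrc   [S ::= r S r]
crSrc => crcScrc   [S ::= c S c]
crcScrc => crccSccrc   [S ::= c S c]
crccSccrc => crcccScccrc   [S ::= c S c]
crcccScccrc => crcccrSrcccrc   [S ::= r S r]
crcccrSrcccrc => crcccrrSrrcccrc   [S ::= r S r]
crcccrrSrrcccrc => crcccrrrSrrrcccrc   [S ::= r S r]
crcccrrrSrrrcccrc => crcccrrrcScrrrcccrc   [S ::= c S c]
crcccrrrcScrrrcccrc => crcccrrrccrrrcccrc   [S ::= ε]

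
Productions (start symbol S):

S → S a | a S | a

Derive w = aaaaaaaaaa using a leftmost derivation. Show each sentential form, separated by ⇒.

S ⇒ Sa   [S → S a]
Sa ⇒ aSa   [S → a S]
aSa ⇒ aaSa   [S → a S]
aaSa ⇒ aaaSa   [S → a S]
aaaSa ⇒ aaaaSa   [S → a S]
aaaaSa ⇒ aaaaSaa   [S → S a]
aaaaSaa ⇒ aaaaaSaa   [S → a S]
aaaaaSaa ⇒ aaaaaSaaa   [S → S a]
aaaaaSaaa ⇒ aaaaaSaaaa   [S → S a]
aaaaaSaaaa ⇒ aaaaaaaaaa   [S → a]

S ⇒ Sa ⇒ aSa ⇒ aaSa ⇒ aaaSa ⇒ aaaaSa ⇒ aaaaSaa ⇒ aaaaaSaa ⇒ aaaaaSaaa ⇒ aaaaaSaaaa ⇒ aaaaaaaaaa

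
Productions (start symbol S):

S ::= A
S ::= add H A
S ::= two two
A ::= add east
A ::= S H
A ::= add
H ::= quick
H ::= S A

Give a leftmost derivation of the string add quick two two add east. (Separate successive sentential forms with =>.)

S => A   [S ::= A]
A => S H   [A ::= S H]
S H => A H   [S ::= A]
A H => S H H   [A ::= S H]
S H H => A H H   [S ::= A]
A H H => add H H   [A ::= add]
add H H => add quick H   [H ::= quick]
add quick H => add quick S A   [H ::= S A]
add quick S A => add quick two two A   [S ::= two two]
add quick two two A => add quick two two add east   [A ::= add east]

S => A => S H => A H => S H H => A H H => add H H => add quick H => add quick S A => add quick two two A => add quick two two add east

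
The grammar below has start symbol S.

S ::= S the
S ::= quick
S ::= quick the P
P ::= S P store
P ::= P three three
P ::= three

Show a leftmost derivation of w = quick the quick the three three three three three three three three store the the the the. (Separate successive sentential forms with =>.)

S => S the   [S ::= S the]
S the => S the the   [S ::= S the]
S the the => S the the the   [S ::= S the]
S the the the => S the the the the   [S ::= S the]
S the the the the => quick the P the the the the   [S ::= quick the P]
quick the P the the the the => quick the S P store the the the the   [P ::= S P store]
quick the S P store the the the the => quick the quick the P P store the the the the   [S ::= quick the P]
quick the quick the P P store the the the the => quick the quick the P three three P store the the the the   [P ::= P three three]
quick the quick the P three three P store the the the the => quick the quick the three three three P store the the the the   [P ::= three]
quick the quick the three three three P store the the the the => quick the quick the three three three P three three store the the the the   [P ::= P three three]
quick the quick the three three three P three three store the the the the => quick the quick the three three three P three three three three store the the the the   [P ::= P three three]
quick the quick the three three three P three three three three store the the the the => quick the quick the three three three three three three three three store the the the the   [P ::= three]

S => S the => S the the => S the the the => S the the the the => quick the P the the the the => quick the S P store the the the the => quick the quick the P P store the the the the => quick the quick the P three three P store the the the the => quick the quick the three three three P store the the the the => quick the quick the three three three P three three store the the the the => quick the quick the three three three P three three three three store the the the the => quick the quick the three three three three three three three three store the the the the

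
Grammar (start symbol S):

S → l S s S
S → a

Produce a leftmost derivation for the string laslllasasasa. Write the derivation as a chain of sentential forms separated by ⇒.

S ⇒ lSsS   [S → l S s S]
lSsS ⇒ lasS   [S → a]
lasS ⇒ laslSsS   [S → l S s S]
laslSsS ⇒ lasllSsSsS   [S → l S s S]
lasllSsSsS ⇒ laslllSsSsSsS   [S → l S s S]
laslllSsSsSsS ⇒ laslllasSsSsS   [S → a]
laslllasSsSsS ⇒ laslllasasSsS   [S → a]
laslllasasSsS ⇒ laslllasasasS   [S → a]
laslllasasasS ⇒ laslllasasasa   [S → a]

S ⇒ lSsS ⇒ lasS ⇒ laslSsS ⇒ lasllSsSsS ⇒ laslllSsSsSsS ⇒ laslllasSsSsS ⇒ laslllasasSsS ⇒ laslllasasasS ⇒ laslllasasasa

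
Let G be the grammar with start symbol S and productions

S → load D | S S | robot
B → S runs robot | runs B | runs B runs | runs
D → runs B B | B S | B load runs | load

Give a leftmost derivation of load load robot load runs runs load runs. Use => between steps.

S => S S => load D S => load load S => load load S S => load load robot S => load load robot load D => load load robot load B load runs => load load robot load runs B load runs => load load robot load runs runs load runs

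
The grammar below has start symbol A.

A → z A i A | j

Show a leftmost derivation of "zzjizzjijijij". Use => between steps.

A => zAiA => zzAiAiA => zzjiAiA => zzjizAiAiA => zzjizzAiAiAiA => zzjizzjiAiAiA => zzjizzjijiAiA => zzjizzjijijiA => zzjizzjijijij

A => zAiA   [A → z A i A]
zAiA => zzAiAiA   [A → z A i A]
zzAiAiA => zzjiAiA   [A → j]
zzjiAiA => zzjizAiAiA   [A → z A i A]
zzjizAiAiA => zzjizzAiAiAiA   [A → z A i A]
zzjizzAiAiAiA => zzjizzjiAiAiA   [A → j]
zzjizzjiAiAiA => zzjizzjijiAiA   [A → j]
zzjizzjijiAiA => zzjizzjijijiA   [A → j]
zzjizzjijijiA => zzjizzjijijij   [A → j]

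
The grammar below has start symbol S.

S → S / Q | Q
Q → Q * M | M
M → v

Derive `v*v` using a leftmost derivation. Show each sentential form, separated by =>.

S=>Q=>Q*M=>M*M=>v*M=>v*v

S => Q   [S → Q]
Q => Q*M   [Q → Q * M]
Q*M => M*M   [Q → M]
M*M => v*M   [M → v]
v*M => v*v   [M → v]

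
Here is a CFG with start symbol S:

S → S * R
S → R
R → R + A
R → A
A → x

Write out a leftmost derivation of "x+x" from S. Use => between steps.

S=>R=>R+A=>A+A=>x+A=>x+x

S => R   [S → R]
R => R+A   [R → R + A]
R+A => A+A   [R → A]
A+A => x+A   [A → x]
x+A => x+x   [A → x]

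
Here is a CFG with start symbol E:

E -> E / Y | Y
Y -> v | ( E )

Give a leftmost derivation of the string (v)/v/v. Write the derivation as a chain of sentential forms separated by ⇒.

E ⇒ E/Y   [E -> E / Y]
E/Y ⇒ E/Y/Y   [E -> E / Y]
E/Y/Y ⇒ Y/Y/Y   [E -> Y]
Y/Y/Y ⇒ (E)/Y/Y   [Y -> ( E )]
(E)/Y/Y ⇒ (Y)/Y/Y   [E -> Y]
(Y)/Y/Y ⇒ (v)/Y/Y   [Y -> v]
(v)/Y/Y ⇒ (v)/v/Y   [Y -> v]
(v)/v/Y ⇒ (v)/v/v   [Y -> v]

E⇒E/Y⇒E/Y/Y⇒Y/Y/Y⇒(E)/Y/Y⇒(Y)/Y/Y⇒(v)/Y/Y⇒(v)/v/Y⇒(v)/v/v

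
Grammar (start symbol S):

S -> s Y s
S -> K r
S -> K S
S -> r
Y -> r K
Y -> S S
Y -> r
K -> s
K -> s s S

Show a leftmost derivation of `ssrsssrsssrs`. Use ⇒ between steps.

S ⇒ sYs   [S -> s Y s]
sYs ⇒ sSSs   [Y -> S S]
sSSs ⇒ ssYsSs   [S -> s Y s]
ssYsSs ⇒ ssrKsSs   [Y -> r K]
ssrKsSs ⇒ ssrssSsSs   [K -> s s S]
ssrssSsSs ⇒ ssrsssYssSs   [S -> s Y s]
ssrsssYssSs ⇒ ssrsssrssSs   [Y -> r]
ssrsssrssSs ⇒ ssrsssrssKrs   [S -> K r]
ssrsssrssKrs ⇒ ssrsssrsssrs   [K -> s]

S ⇒ sYs ⇒ sSSs ⇒ ssYsSs ⇒ ssrKsSs ⇒ ssrssSsSs ⇒ ssrsssYssSs ⇒ ssrsssrssSs ⇒ ssrsssrssKrs ⇒ ssrsssrsssrs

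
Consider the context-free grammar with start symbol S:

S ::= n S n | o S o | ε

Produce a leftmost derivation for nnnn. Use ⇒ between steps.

S ⇒ nSn ⇒ nnSnn ⇒ nnnn

S ⇒ nSn   [S ::= n S n]
nSn ⇒ nnSnn   [S ::= n S n]
nnSnn ⇒ nnnn   [S ::= ε]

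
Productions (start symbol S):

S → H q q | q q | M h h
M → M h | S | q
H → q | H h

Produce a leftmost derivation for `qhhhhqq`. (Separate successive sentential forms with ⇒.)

S ⇒ Hqq ⇒ Hhqq ⇒ Hhhqq ⇒ Hhhhqq ⇒ Hhhhhqq ⇒ qhhhhqq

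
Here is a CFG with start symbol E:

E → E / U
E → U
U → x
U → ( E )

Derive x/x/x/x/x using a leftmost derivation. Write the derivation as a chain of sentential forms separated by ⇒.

E ⇒ E/U   [E → E / U]
E/U ⇒ E/U/U   [E → E / U]
E/U/U ⇒ E/U/U/U   [E → E / U]
E/U/U/U ⇒ E/U/U/U/U   [E → E / U]
E/U/U/U/U ⇒ U/U/U/U/U   [E → U]
U/U/U/U/U ⇒ x/U/U/U/U   [U → x]
x/U/U/U/U ⇒ x/x/U/U/U   [U → x]
x/x/U/U/U ⇒ x/x/x/U/U   [U → x]
x/x/x/U/U ⇒ x/x/x/x/U   [U → x]
x/x/x/x/U ⇒ x/x/x/x/x   [U → x]

E⇒E/U⇒E/U/U⇒E/U/U/U⇒E/U/U/U/U⇒U/U/U/U/U⇒x/U/U/U/U⇒x/x/U/U/U⇒x/x/x/U/U⇒x/x/x/x/U⇒x/x/x/x/x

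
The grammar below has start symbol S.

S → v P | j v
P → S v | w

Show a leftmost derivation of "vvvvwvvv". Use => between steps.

S=>vP=>vSv=>vvPv=>vvSvv=>vvvPvv=>vvvSvvv=>vvvvPvvv=>vvvvwvvv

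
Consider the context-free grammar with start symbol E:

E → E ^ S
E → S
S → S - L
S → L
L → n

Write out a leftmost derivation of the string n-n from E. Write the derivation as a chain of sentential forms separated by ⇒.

E ⇒ S ⇒ S-L ⇒ L-L ⇒ n-L ⇒ n-n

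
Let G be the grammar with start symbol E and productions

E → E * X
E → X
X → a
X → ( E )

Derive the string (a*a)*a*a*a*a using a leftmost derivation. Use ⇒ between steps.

E ⇒ E*X ⇒ E*X*X ⇒ E*X*X*X ⇒ E*X*X*X*X ⇒ X*X*X*X*X ⇒ (E)*X*X*X*X ⇒ (E*X)*X*X*X*X ⇒ (X*X)*X*X*X*X ⇒ (a*X)*X*X*X*X ⇒ (a*a)*X*X*X*X ⇒ (a*a)*a*X*X*X ⇒ (a*a)*a*a*X*X ⇒ (a*a)*a*a*a*X ⇒ (a*a)*a*a*a*a

E ⇒ E*X   [E → E * X]
E*X ⇒ E*X*X   [E → E * X]
E*X*X ⇒ E*X*X*X   [E → E * X]
E*X*X*X ⇒ E*X*X*X*X   [E → E * X]
E*X*X*X*X ⇒ X*X*X*X*X   [E → X]
X*X*X*X*X ⇒ (E)*X*X*X*X   [X → ( E )]
(E)*X*X*X*X ⇒ (E*X)*X*X*X*X   [E → E * X]
(E*X)*X*X*X*X ⇒ (X*X)*X*X*X*X   [E → X]
(X*X)*X*X*X*X ⇒ (a*X)*X*X*X*X   [X → a]
(a*X)*X*X*X*X ⇒ (a*a)*X*X*X*X   [X → a]
(a*a)*X*X*X*X ⇒ (a*a)*a*X*X*X   [X → a]
(a*a)*a*X*X*X ⇒ (a*a)*a*a*X*X   [X → a]
(a*a)*a*a*X*X ⇒ (a*a)*a*a*a*X   [X → a]
(a*a)*a*a*a*X ⇒ (a*a)*a*a*a*a   [X → a]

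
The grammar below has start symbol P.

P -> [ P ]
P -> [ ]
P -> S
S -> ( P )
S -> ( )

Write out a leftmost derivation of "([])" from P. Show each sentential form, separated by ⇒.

P ⇒ S   [P -> S]
S ⇒ (P)   [S -> ( P )]
(P) ⇒ ([])   [P -> [ ]]

P ⇒ S ⇒ (P) ⇒ ([])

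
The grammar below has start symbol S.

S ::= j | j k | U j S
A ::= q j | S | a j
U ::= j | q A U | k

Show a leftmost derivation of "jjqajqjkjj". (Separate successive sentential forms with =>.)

S=>UjS=>jjS=>jjUjS=>jjqAUjS=>jjqajUjS=>jjqajqAUjS=>jjqajqSUjS=>jjqajqjUjS=>jjqajqjkjS=>jjqajqjkjj

S => UjS   [S ::= U j S]
UjS => jjS   [U ::= j]
jjS => jjUjS   [S ::= U j S]
jjUjS => jjqAUjS   [U ::= q A U]
jjqAUjS => jjqajUjS   [A ::= a j]
jjqajUjS => jjqajqAUjS   [U ::= q A U]
jjqajqAUjS => jjqajqSUjS   [A ::= S]
jjqajqSUjS => jjqajqjUjS   [S ::= j]
jjqajqjUjS => jjqajqjkjS   [U ::= k]
jjqajqjkjS => jjqajqjkjj   [S ::= j]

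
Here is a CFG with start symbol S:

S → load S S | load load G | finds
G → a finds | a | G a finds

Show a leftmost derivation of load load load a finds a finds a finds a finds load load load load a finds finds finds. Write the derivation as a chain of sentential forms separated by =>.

S => load S S => load load load G S => load load load G a finds S => load load load G a finds a finds S => load load load G a finds a finds a finds S => load load load a finds a finds a finds a finds S => load load load a finds a finds a finds a finds load S S => load load load a finds a finds a finds a finds load load S S S => load load load a finds a finds a finds a finds load load load load G S S => load load load a finds a finds a finds a finds load load load load a finds S S => load load load a finds a finds a finds a finds load load load load a finds finds S => load load load a finds a finds a finds a finds load load load load a finds finds finds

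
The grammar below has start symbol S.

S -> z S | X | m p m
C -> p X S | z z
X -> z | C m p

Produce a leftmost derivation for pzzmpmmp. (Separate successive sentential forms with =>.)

S=>X=>Cmp=>pXSmp=>pzSmp=>pzzSmp=>pzzmpmmp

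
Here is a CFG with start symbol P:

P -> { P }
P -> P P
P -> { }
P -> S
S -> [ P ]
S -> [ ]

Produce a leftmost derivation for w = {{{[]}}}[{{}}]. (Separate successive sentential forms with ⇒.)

P ⇒ PP ⇒ {P}P ⇒ {{P}}P ⇒ {{{P}}}P ⇒ {{{S}}}P ⇒ {{{[]}}}P ⇒ {{{[]}}}S ⇒ {{{[]}}}[P] ⇒ {{{[]}}}[{P}] ⇒ {{{[]}}}[{{}}]

P ⇒ PP   [P -> P P]
PP ⇒ {P}P   [P -> { P }]
{P}P ⇒ {{P}}P   [P -> { P }]
{{P}}P ⇒ {{{P}}}P   [P -> { P }]
{{{P}}}P ⇒ {{{S}}}P   [P -> S]
{{{S}}}P ⇒ {{{[]}}}P   [S -> [ ]]
{{{[]}}}P ⇒ {{{[]}}}S   [P -> S]
{{{[]}}}S ⇒ {{{[]}}}[P]   [S -> [ P ]]
{{{[]}}}[P] ⇒ {{{[]}}}[{P}]   [P -> { P }]
{{{[]}}}[{P}] ⇒ {{{[]}}}[{{}}]   [P -> { }]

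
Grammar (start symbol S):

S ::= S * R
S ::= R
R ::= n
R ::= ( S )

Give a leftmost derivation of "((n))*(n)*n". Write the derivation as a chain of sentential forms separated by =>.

S => S*R   [S ::= S * R]
S*R => S*R*R   [S ::= S * R]
S*R*R => R*R*R   [S ::= R]
R*R*R => (S)*R*R   [R ::= ( S )]
(S)*R*R => (R)*R*R   [S ::= R]
(R)*R*R => ((S))*R*R   [R ::= ( S )]
((S))*R*R => ((R))*R*R   [S ::= R]
((R))*R*R => ((n))*R*R   [R ::= n]
((n))*R*R => ((n))*(S)*R   [R ::= ( S )]
((n))*(S)*R => ((n))*(R)*R   [S ::= R]
((n))*(R)*R => ((n))*(n)*R   [R ::= n]
((n))*(n)*R => ((n))*(n)*n   [R ::= n]

S=>S*R=>S*R*R=>R*R*R=>(S)*R*R=>(R)*R*R=>((S))*R*R=>((R))*R*R=>((n))*R*R=>((n))*(S)*R=>((n))*(R)*R=>((n))*(n)*R=>((n))*(n)*n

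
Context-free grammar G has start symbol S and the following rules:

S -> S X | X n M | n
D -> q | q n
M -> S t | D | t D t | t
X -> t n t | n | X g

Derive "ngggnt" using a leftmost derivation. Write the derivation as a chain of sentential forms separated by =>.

S => XnM   [S -> X n M]
XnM => XgnM   [X -> X g]
XgnM => XggnM   [X -> X g]
XggnM => XgggnM   [X -> X g]
XgggnM => ngggnM   [X -> n]
ngggnM => ngggnt   [M -> t]

S => XnM => XgnM => XggnM => XgggnM => ngggnM => ngggnt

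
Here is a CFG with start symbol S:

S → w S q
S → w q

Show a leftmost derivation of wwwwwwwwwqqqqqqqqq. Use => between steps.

S => wSq => wwSqq => wwwSqqq => wwwwSqqqq => wwwwwSqqqqq => wwwwwwSqqqqqq => wwwwwwwSqqqqqqq => wwwwwwwwSqqqqqqqq => wwwwwwwwwqqqqqqqqq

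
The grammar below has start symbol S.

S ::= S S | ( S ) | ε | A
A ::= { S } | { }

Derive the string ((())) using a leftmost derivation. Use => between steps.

S => (S)   [S ::= ( S )]
(S) => ((S))   [S ::= ( S )]
((S)) => (((S)))   [S ::= ( S )]
(((S))) => ((()))   [S ::= ε]

S=>(S)=>((S))=>(((S)))=>((()))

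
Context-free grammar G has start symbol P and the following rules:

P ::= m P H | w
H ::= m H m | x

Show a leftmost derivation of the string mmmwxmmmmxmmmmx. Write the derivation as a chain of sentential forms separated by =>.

P=>mPH=>mmPHH=>mmmPHHH=>mmmwHHH=>mmmwxHH=>mmmwxmHmH=>mmmwxmmHmmH=>mmmwxmmmHmmmH=>mmmwxmmmmHmmmmH=>mmmwxmmmmxmmmmH=>mmmwxmmmmxmmmmx

P => mPH   [P ::= m P H]
mPH => mmPHH   [P ::= m P H]
mmPHH => mmmPHHH   [P ::= m P H]
mmmPHHH => mmmwHHH   [P ::= w]
mmmwHHH => mmmwxHH   [H ::= x]
mmmwxHH => mmmwxmHmH   [H ::= m H m]
mmmwxmHmH => mmmwxmmHmmH   [H ::= m H m]
mmmwxmmHmmH => mmmwxmmmHmmmH   [H ::= m H m]
mmmwxmmmHmmmH => mmmwxmmmmHmmmmH   [H ::= m H m]
mmmwxmmmmHmmmmH => mmmwxmmmmxmmmmH   [H ::= x]
mmmwxmmmmxmmmmH => mmmwxmmmmxmmmmx   [H ::= x]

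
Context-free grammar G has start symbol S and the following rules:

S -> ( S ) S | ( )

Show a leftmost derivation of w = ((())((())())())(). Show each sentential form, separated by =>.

S=>(S)S=>((S)S)S=>((())S)S=>((())(S)S)S=>((())((S)S)S)S=>((())((())S)S)S=>((())((())())S)S=>((())((())())())S=>((())((())())())()

S => (S)S   [S -> ( S ) S]
(S)S => ((S)S)S   [S -> ( S ) S]
((S)S)S => ((())S)S   [S -> ( )]
((())S)S => ((())(S)S)S   [S -> ( S ) S]
((())(S)S)S => ((())((S)S)S)S   [S -> ( S ) S]
((())((S)S)S)S => ((())((())S)S)S   [S -> ( )]
((())((())S)S)S => ((())((())())S)S   [S -> ( )]
((())((())())S)S => ((())((())())())S   [S -> ( )]
((())((())())())S => ((())((())())())()   [S -> ( )]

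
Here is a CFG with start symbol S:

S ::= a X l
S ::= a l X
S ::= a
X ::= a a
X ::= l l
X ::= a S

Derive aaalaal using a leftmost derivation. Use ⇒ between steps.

S ⇒ aXl ⇒ aaSl ⇒ aaalXl ⇒ aaalaal

S ⇒ aXl   [S ::= a X l]
aXl ⇒ aaSl   [X ::= a S]
aaSl ⇒ aaalXl   [S ::= a l X]
aaalXl ⇒ aaalaal   [X ::= a a]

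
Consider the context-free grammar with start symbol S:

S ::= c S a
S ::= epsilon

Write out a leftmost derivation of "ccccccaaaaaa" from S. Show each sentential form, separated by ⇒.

S ⇒ cSa   [S ::= c S a]
cSa ⇒ ccSaa   [S ::= c S a]
ccSaa ⇒ cccSaaa   [S ::= c S a]
cccSaaa ⇒ ccccSaaaa   [S ::= c S a]
ccccSaaaa ⇒ cccccSaaaaa   [S ::= c S a]
cccccSaaaaa ⇒ ccccccSaaaaaa   [S ::= c S a]
ccccccSaaaaaa ⇒ ccccccaaaaaa   [S ::= epsilon]

S ⇒ cSa ⇒ ccSaa ⇒ cccSaaa ⇒ ccccSaaaa ⇒ cccccSaaaaa ⇒ ccccccSaaaaaa ⇒ ccccccaaaaaa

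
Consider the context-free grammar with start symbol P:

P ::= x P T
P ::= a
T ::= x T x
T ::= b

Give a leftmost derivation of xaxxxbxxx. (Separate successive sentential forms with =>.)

P => xPT   [P ::= x P T]
xPT => xaT   [P ::= a]
xaT => xaxTx   [T ::= x T x]
xaxTx => xaxxTxx   [T ::= x T x]
xaxxTxx => xaxxxTxxx   [T ::= x T x]
xaxxxTxxx => xaxxxbxxx   [T ::= b]

P=>xPT=>xaT=>xaxTx=>xaxxTxx=>xaxxxTxxx=>xaxxxbxxx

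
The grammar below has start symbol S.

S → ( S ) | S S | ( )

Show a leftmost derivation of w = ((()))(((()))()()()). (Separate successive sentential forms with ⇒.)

S ⇒ SS   [S → S S]
SS ⇒ (S)S   [S → ( S )]
(S)S ⇒ ((S))S   [S → ( S )]
((S))S ⇒ ((()))S   [S → ( )]
((()))S ⇒ ((()))(S)   [S → ( S )]
((()))(S) ⇒ ((()))(SS)   [S → S S]
((()))(SS) ⇒ ((()))(SSS)   [S → S S]
((()))(SSS) ⇒ ((()))(SSSS)   [S → S S]
((()))(SSSS) ⇒ ((()))((S)SSS)   [S → ( S )]
((()))((S)SSS) ⇒ ((()))(((S))SSS)   [S → ( S )]
((()))(((S))SSS) ⇒ ((()))(((()))SSS)   [S → ( )]
((()))(((()))SSS) ⇒ ((()))(((()))()SS)   [S → ( )]
((()))(((()))()SS) ⇒ ((()))(((()))()()S)   [S → ( )]
((()))(((()))()()S) ⇒ ((()))(((()))()()())   [S → ( )]

S⇒SS⇒(S)S⇒((S))S⇒((()))S⇒((()))(S)⇒((()))(SS)⇒((()))(SSS)⇒((()))(SSSS)⇒((()))((S)SSS)⇒((()))(((S))SSS)⇒((()))(((()))SSS)⇒((()))(((()))()SS)⇒((()))(((()))()()S)⇒((()))(((()))()()())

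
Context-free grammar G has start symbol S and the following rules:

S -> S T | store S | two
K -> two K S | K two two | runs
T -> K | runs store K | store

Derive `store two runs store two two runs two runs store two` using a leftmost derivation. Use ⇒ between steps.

S ⇒ S T   [S -> S T]
S T ⇒ store S T   [S -> store S]
store S T ⇒ store two T   [S -> two]
store two T ⇒ store two runs store K   [T -> runs store K]
store two runs store K ⇒ store two runs store two K S   [K -> two K S]
store two runs store two K S ⇒ store two runs store two two K S S   [K -> two K S]
store two runs store two two K S S ⇒ store two runs store two two runs S S   [K -> runs]
store two runs store two two runs S S ⇒ store two runs store two two runs S T S   [S -> S T]
store two runs store two two runs S T S ⇒ store two runs store two two runs S T T S   [S -> S T]
store two runs store two two runs S T T S ⇒ store two runs store two two runs two T T S   [S -> two]
store two runs store two two runs two T T S ⇒ store two runs store two two runs two K T S   [T -> K]
store two runs store two two runs two K T S ⇒ store two runs store two two runs two runs T S   [K -> runs]
store two runs store two two runs two runs T S ⇒ store two runs store two two runs two runs store S   [T -> store]
store two runs store two two runs two runs store S ⇒ store two runs store two two runs two runs store two   [S -> two]

S ⇒ S T ⇒ store S T ⇒ store two T ⇒ store two runs store K ⇒ store two runs store two K S ⇒ store two runs store two two K S S ⇒ store two runs store two two runs S S ⇒ store two runs store two two runs S T S ⇒ store two runs store two two runs S T T S ⇒ store two runs store two two runs two T T S ⇒ store two runs store two two runs two K T S ⇒ store two runs store two two runs two runs T S ⇒ store two runs store two two runs two runs store S ⇒ store two runs store two two runs two runs store two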